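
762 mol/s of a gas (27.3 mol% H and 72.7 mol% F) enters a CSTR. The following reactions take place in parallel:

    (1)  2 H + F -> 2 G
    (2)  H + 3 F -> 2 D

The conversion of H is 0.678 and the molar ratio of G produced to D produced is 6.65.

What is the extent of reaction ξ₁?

ξ₁ = 65.6 mol/s

Conversion of H: H consumed = 0.678 × 208 = 141 mol/s = 2ξ₁ + 1ξ₂.
Selectivity: 2ξ₁ / (2ξ₂) = 6.65 → ξ₁ = 6.65 ξ₂.
Substitute: (2·6.65 + 1) ξ₂ = 141 → ξ₂ = 9.863 mol/s, ξ₁ = 65.59 mol/s.
Outlet amounts (n = n₀ + Σ ν·ξ):
  H: 208 − 2(65.59) − 1(9.863) = 66.98
  F: 554 − 1(65.59) − 3(9.863) = 458.8
  G: 0 + 2(65.59) = 131.2
  D: 0 + 2(9.863) = 19.73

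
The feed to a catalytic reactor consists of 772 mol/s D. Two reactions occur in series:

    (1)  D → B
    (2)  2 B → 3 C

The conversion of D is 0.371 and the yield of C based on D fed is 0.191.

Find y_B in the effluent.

Conversion of D: D consumed = 1ξ₁ = 0.371 × 772 → ξ₁ = 286.4 mol/s.
Yield of C: 3ξ₂ / 772 = 0.191 → ξ₂ = 49.15 mol/s.
Outlet amounts (n = n₀ + Σ ν·ξ):
  D: 772 − 1(286.4) = 485.6
  B: 0 + 1(286.4) − 2(49.15) = 188.1
  C: 0 + 3(49.15) = 147.5
Total out = 821.2 mol/s; y_B = 188.1 / 821.2 = 0.2291.

0.229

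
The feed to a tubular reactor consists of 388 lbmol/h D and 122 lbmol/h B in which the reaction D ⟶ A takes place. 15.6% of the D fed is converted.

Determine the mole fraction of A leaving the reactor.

0.119

D reacted = 0.156 × 388 = 60.53 lbmol/h; ν_D = −1, so ξ = 60.53/1 = 60.53 lbmol/h.
Outlet amounts (n = n₀ + ν ξ):
  D: 388 − 1(60.53) = 327.5
  A: 0 + 1(60.53) = 60.53
  B: 122 (inert)
Total out = 510 lbmol/h; y_A = 60.53 / 510 = 0.1187.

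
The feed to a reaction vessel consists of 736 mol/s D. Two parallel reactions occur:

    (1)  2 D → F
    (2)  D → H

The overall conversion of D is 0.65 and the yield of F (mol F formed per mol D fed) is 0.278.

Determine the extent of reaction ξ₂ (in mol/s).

ξ₂ = 69.2 mol/s

Yield of F: 1ξ₁ / 736 = 0.278 → ξ₁ = 204.6 mol/s.
Conversion of D: 2ξ₁ + 1ξ₂ = 0.65 × 736 = 478.4 → ξ₂ = 69.18 mol/s.
Outlet amounts (n = n₀ + Σ ν·ξ):
  D: 736 − 2(204.6) − 1(69.18) = 257.6
  F: 0 + 1(204.6) = 204.6
  H: 0 + 1(69.18) = 69.18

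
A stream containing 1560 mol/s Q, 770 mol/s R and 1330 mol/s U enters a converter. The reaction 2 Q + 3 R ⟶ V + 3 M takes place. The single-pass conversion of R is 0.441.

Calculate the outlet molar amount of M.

340 mol/s

R reacted = 0.441 × 770 = 339.6 mol/s; ν_R = −3, so ξ = 339.6/3 = 113.2 mol/s.
Outlet amounts (n = n₀ + ν ξ):
  Q: 1560 − 2(113.2) = 1334
  R: 770 − 3(113.2) = 430.4
  V: 0 + 1(113.2) = 113.2
  M: 0 + 3(113.2) = 339.6
  U: 1330 (inert)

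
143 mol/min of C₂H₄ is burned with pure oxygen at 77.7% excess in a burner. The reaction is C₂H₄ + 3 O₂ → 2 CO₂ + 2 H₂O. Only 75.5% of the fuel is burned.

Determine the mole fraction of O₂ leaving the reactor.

Stoichiometric O₂ = 3 × 143 = 429 mol/min; O₂ fed = 429 × 1.777 = 762.3 mol/min.
Fuel reacted = 0.755 × 143 → ξ = 108 mol/min.
Outlet (n = n₀ + ν ξ):
  C₂H₄: 143 − 1(108) = 35.03
  O₂: 762.3 − 3(108) = 438.4
  CO₂: 0 + 2(108) = 215.9
  H₂O: 0 + 2(108) = 215.9
Total out = 905.3 mol/min; y_O₂ = 438.4 / 905.3 = 0.4843.

0.484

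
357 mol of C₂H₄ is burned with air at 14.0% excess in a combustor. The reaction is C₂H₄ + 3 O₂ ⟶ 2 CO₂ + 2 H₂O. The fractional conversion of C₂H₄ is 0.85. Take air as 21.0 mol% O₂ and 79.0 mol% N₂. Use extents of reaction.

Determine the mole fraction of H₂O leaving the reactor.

Stoichiometric O₂ = 3 × 357 = 1071 mol; O₂ fed = 1071 × 1.140 = 1221 mol.
N₂ fed = 1221 × 79/21 = 4593 mol.
Fuel reacted = 0.85 × 357 → ξ = 303.4 mol.
Outlet (n = n₀ + ν ξ):
  C₂H₄: 357 − 1(303.4) = 53.55
  O₂: 1221 − 3(303.4) = 310.6
  N₂: 4593 (inert)
  CO₂: 0 + 2(303.4) = 606.9
  H₂O: 0 + 2(303.4) = 606.9
Total out = 6171 mol; y_H₂O = 606.9 / 6171 = 0.09835.

0.0983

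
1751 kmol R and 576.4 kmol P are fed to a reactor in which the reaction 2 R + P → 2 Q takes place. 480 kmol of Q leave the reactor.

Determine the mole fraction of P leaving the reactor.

0.161

For Q: n = n₀ + 2ξ → 480 = 0 + 2ξ, giving ξ = 240 kmol.
Outlet amounts (n = n₀ + ν ξ):
  R: 1751 − 2(240) = 1271
  P: 576.4 − 1(240) = 336.4
  Q: 0 + 2(240) = 480
Total out = 2087 kmol; y_P = 336.4 / 2087 = 0.1612.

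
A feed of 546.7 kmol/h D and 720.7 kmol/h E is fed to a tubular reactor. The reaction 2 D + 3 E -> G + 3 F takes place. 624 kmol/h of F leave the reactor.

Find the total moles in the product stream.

1060 kmol/h

For F: n = n₀ + 3ξ → 624 = 0 + 3ξ, giving ξ = 208 kmol/h.
Outlet amounts (n = n₀ + ν ξ):
  D: 546.7 − 2(208) = 130.7
  E: 720.7 − 3(208) = 96.7
  G: 0 + 1(208) = 208
  F: 0 + 3(208) = 624
Total out = 130.7 + 96.7 + 208 + 624 = 1059 kmol/h.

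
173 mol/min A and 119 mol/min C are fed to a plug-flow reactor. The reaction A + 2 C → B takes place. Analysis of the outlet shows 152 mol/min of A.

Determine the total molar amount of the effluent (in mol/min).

250 mol/min

For A: n = n₀ − 1ξ → 152 = 173 − 1ξ, giving ξ = 21 mol/min.
Outlet amounts (n = n₀ + ν ξ):
  A: 173 − 1(21) = 152
  C: 119 − 2(21) = 77
  B: 0 + 1(21) = 21
Total out = 152 + 77 + 21 = 250 mol/min.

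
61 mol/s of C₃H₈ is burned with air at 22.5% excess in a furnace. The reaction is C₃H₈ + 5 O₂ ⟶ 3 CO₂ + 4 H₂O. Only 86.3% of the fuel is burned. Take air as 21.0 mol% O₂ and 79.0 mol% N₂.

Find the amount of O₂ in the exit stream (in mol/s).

110 mol/s

Stoichiometric O₂ = 5 × 61 = 305 mol/s; O₂ fed = 305 × 1.225 = 373.6 mol/s.
N₂ fed = 373.6 × 79/21 = 1406 mol/s.
Fuel reacted = 0.863 × 61 → ξ = 52.64 mol/s.
Outlet (n = n₀ + ν ξ):
  C₃H₈: 61 − 1(52.64) = 8.357
  O₂: 373.6 − 5(52.64) = 110.4
  N₂: 1406 (inert)
  CO₂: 0 + 3(52.64) = 157.9
  H₂O: 0 + 4(52.64) = 210.6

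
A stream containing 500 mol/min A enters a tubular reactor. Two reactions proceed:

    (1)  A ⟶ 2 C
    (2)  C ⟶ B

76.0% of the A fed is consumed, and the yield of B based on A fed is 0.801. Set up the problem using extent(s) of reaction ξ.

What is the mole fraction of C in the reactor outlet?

Conversion of A: A consumed = 1ξ₁ = 0.76 × 500 → ξ₁ = 380 mol/min.
Yield of B: 1ξ₂ / 500 = 0.801 → ξ₂ = 400.5 mol/min.
Outlet amounts (n = n₀ + Σ ν·ξ):
  A: 500 − 1(380) = 120
  C: 0 + 2(380) − 1(400.5) = 359.5
  B: 0 + 1(400.5) = 400.5
Total out = 880 mol/min; y_C = 359.5 / 880 = 0.4085.

0.409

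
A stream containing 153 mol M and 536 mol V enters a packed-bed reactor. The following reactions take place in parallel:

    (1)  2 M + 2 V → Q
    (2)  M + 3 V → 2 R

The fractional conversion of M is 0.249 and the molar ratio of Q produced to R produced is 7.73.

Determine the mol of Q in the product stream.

Conversion of M: M consumed = 0.249 × 153 = 38.1 mol = 2ξ₁ + 1ξ₂.
Selectivity: 1ξ₁ / (2ξ₂) = 7.73 → ξ₁ = 15.46 ξ₂.
Substitute: (2·15.46 + 1) ξ₂ = 38.1 → ξ₂ = 1.194 mol, ξ₁ = 18.45 mol.
Outlet amounts (n = n₀ + Σ ν·ξ):
  M: 153 − 2(18.45) − 1(1.194) = 114.9
  V: 536 − 2(18.45) − 3(1.194) = 495.5
  Q: 0 + 1(18.45) = 18.45
  R: 0 + 2(1.194) = 2.387

18.5 mol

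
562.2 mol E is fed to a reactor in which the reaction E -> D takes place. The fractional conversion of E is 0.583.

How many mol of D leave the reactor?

E reacted = 0.583 × 562.2 = 327.8 mol; ν_E = −1, so ξ = 327.8/1 = 327.8 mol.
Outlet amounts (n = n₀ + ν ξ):
  E: 562.2 − 1(327.8) = 234.4
  D: 0 + 1(327.8) = 327.8

328 mol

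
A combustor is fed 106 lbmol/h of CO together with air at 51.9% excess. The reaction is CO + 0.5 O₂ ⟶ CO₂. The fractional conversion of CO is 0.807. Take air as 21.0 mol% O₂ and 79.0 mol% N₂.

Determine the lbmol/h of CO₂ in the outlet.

85.5 lbmol/h

Stoichiometric O₂ = 0.5 × 106 = 53 lbmol/h; O₂ fed = 53 × 1.519 = 80.51 lbmol/h.
N₂ fed = 80.51 × 79/21 = 302.9 lbmol/h.
Fuel reacted = 0.807 × 106 → ξ = 85.54 lbmol/h.
Outlet (n = n₀ + ν ξ):
  CO: 106 − 1(85.54) = 20.46
  O₂: 80.51 − 0.5(85.54) = 37.74
  N₂: 302.9 (inert)
  CO₂: 0 + 1(85.54) = 85.54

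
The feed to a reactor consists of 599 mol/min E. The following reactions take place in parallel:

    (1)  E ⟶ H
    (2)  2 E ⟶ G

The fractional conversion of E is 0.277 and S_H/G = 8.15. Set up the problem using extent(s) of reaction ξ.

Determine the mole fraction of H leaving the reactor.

Conversion of E: E consumed = 0.277 × 599 = 165.9 mol/min = 1ξ₁ + 2ξ₂.
Selectivity: 1ξ₁ / (1ξ₂) = 8.15 → ξ₁ = 8.15 ξ₂.
Substitute: (1·8.15 + 2) ξ₂ = 165.9 → ξ₂ = 16.35 mol/min, ξ₁ = 133.2 mol/min.
Outlet amounts (n = n₀ + Σ ν·ξ):
  E: 599 − 1(133.2) − 2(16.35) = 433.1
  H: 0 + 1(133.2) = 133.2
  G: 0 + 1(16.35) = 16.35
Total out = 582.7 mol/min; y_H = 133.2 / 582.7 = 0.2287.

0.229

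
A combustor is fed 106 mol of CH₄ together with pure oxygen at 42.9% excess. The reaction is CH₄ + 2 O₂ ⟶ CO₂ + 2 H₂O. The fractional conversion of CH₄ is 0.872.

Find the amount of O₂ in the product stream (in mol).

Stoichiometric O₂ = 2 × 106 = 212 mol; O₂ fed = 212 × 1.429 = 302.9 mol.
Fuel reacted = 0.872 × 106 → ξ = 92.43 mol.
Outlet (n = n₀ + ν ξ):
  CH₄: 106 − 1(92.43) = 13.57
  O₂: 302.9 − 2(92.43) = 118.1
  CO₂: 0 + 1(92.43) = 92.43
  H₂O: 0 + 2(92.43) = 184.9

118 mol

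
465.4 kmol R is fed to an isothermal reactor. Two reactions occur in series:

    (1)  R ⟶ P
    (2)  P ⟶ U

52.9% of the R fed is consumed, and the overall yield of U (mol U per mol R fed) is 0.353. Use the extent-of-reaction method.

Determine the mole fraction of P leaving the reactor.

Conversion of R: R consumed = 1ξ₁ = 0.529 × 465.4 → ξ₁ = 246.2 kmol.
Yield of U: 1ξ₂ / 465.4 = 0.353 → ξ₂ = 164.3 kmol.
Outlet amounts (n = n₀ + Σ ν·ξ):
  R: 465.4 − 1(246.2) = 219.2
  P: 0 + 1(246.2) − 1(164.3) = 81.91
  U: 0 + 1(164.3) = 164.3
Total out = 465.4 kmol; y_P = 81.91 / 465.4 = 0.176.

0.176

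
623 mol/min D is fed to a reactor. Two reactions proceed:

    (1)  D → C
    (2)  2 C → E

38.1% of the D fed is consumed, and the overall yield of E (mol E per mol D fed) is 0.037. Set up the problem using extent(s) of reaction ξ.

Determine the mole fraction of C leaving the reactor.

Conversion of D: D consumed = 1ξ₁ = 0.381 × 623 → ξ₁ = 237.4 mol/min.
Yield of E: 1ξ₂ / 623 = 0.037 → ξ₂ = 23.05 mol/min.
Outlet amounts (n = n₀ + Σ ν·ξ):
  D: 623 − 1(237.4) = 385.6
  C: 0 + 1(237.4) − 2(23.05) = 191.3
  E: 0 + 1(23.05) = 23.05
Total out = 599.9 mol/min; y_C = 191.3 / 599.9 = 0.3188.

0.319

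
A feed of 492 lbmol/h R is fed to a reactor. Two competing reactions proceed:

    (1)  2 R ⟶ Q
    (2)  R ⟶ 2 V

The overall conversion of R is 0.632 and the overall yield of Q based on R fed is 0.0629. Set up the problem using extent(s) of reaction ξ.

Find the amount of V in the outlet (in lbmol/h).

498 lbmol/h

Yield of Q: 1ξ₁ / 492 = 0.0629 → ξ₁ = 30.95 lbmol/h.
Conversion of R: 2ξ₁ + 1ξ₂ = 0.632 × 492 = 310.9 → ξ₂ = 249.1 lbmol/h.
Outlet amounts (n = n₀ + Σ ν·ξ):
  R: 492 − 2(30.95) − 1(249.1) = 181.1
  Q: 0 + 1(30.95) = 30.95
  V: 0 + 2(249.1) = 498.1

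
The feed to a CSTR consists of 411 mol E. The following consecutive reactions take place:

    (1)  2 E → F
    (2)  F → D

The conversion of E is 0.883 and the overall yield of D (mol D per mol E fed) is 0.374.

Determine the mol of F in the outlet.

27.7 mol

Conversion of E: E consumed = 2ξ₁ = 0.883 × 411 → ξ₁ = 181.5 mol.
Yield of D: 1ξ₂ / 411 = 0.374 → ξ₂ = 153.7 mol.
Outlet amounts (n = n₀ + Σ ν·ξ):
  E: 411 − 2(181.5) = 48.09
  F: 0 + 1(181.5) − 1(153.7) = 27.74
  D: 0 + 1(153.7) = 153.7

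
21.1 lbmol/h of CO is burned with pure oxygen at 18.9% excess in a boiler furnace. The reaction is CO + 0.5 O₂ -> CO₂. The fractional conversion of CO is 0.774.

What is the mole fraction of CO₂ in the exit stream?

0.641

Stoichiometric O₂ = 0.5 × 21.1 = 10.55 lbmol/h; O₂ fed = 10.55 × 1.189 = 12.54 lbmol/h.
Fuel reacted = 0.774 × 21.1 → ξ = 16.33 lbmol/h.
Outlet (n = n₀ + ν ξ):
  CO: 21.1 − 1(16.33) = 4.769
  O₂: 12.54 − 0.5(16.33) = 4.378
  CO₂: 0 + 1(16.33) = 16.33
Total out = 25.48 lbmol/h; y_CO₂ = 16.33 / 25.48 = 0.641.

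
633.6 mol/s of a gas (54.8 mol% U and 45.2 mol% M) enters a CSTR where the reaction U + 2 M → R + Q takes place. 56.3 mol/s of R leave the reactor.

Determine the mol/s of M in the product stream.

For R: n = n₀ + 1ξ → 56.3 = 0 + 1ξ, giving ξ = 56.3 mol/s.
Outlet amounts (n = n₀ + ν ξ):
  U: 347.2 − 1(56.3) = 290.9
  M: 286.4 − 2(56.3) = 173.8
  R: 0 + 1(56.3) = 56.3
  Q: 0 + 1(56.3) = 56.3

174 mol/s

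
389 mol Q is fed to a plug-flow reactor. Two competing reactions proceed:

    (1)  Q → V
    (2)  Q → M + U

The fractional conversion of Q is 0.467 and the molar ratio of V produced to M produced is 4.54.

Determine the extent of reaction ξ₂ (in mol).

ξ₂ = 32.8 mol

Conversion of Q: Q consumed = 0.467 × 389 = 181.7 mol = 1ξ₁ + 1ξ₂.
Selectivity: 1ξ₁ / (1ξ₂) = 4.54 → ξ₁ = 4.54 ξ₂.
Substitute: (1·4.54 + 1) ξ₂ = 181.7 → ξ₂ = 32.79 mol, ξ₁ = 148.9 mol.
Outlet amounts (n = n₀ + Σ ν·ξ):
  Q: 389 − 1(148.9) − 1(32.79) = 207.3
  V: 0 + 1(148.9) = 148.9
  M: 0 + 1(32.79) = 32.79
  U: 0 + 1(32.79) = 32.79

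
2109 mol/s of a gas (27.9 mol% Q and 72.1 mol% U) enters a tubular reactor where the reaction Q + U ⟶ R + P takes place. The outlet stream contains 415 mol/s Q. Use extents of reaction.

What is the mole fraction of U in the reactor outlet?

For Q: n = n₀ − 1ξ → 415 = 588.4 − 1ξ, giving ξ = 173.4 mol/s.
Outlet amounts (n = n₀ + ν ξ):
  Q: 588.4 − 1(173.4) = 415
  U: 1521 − 1(173.4) = 1347
  R: 0 + 1(173.4) = 173.4
  P: 0 + 1(173.4) = 173.4
Total out = 2109 mol/s; y_U = 1347 / 2109 = 0.6388.

0.639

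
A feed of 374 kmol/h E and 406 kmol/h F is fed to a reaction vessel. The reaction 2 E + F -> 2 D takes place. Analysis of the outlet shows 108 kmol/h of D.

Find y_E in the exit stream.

0.366

For D: n = n₀ + 2ξ → 108 = 0 + 2ξ, giving ξ = 54 kmol/h.
Outlet amounts (n = n₀ + ν ξ):
  E: 374 − 2(54) = 266
  F: 406 − 1(54) = 352
  D: 0 + 2(54) = 108
Total out = 726 kmol/h; y_E = 266 / 726 = 0.3664.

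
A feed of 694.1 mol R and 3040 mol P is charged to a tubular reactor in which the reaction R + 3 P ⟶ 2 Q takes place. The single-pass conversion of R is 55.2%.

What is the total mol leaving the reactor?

2970 mol

R reacted = 0.552 × 694.1 = 383.1 mol; ν_R = −1, so ξ = 383.1/1 = 383.1 mol.
Outlet amounts (n = n₀ + ν ξ):
  R: 694.1 − 1(383.1) = 311
  P: 3040 − 3(383.1) = 1891
  Q: 0 + 2(383.1) = 766.3
Total out = 311 + 1891 + 766.3 = 2968 mol.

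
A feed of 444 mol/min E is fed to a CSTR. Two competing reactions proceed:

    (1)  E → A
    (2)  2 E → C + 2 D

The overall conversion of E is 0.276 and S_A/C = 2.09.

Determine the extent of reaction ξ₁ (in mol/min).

ξ₁ = 62.6 mol/min

Conversion of E: E consumed = 0.276 × 444 = 122.5 mol/min = 1ξ₁ + 2ξ₂.
Selectivity: 1ξ₁ / (1ξ₂) = 2.09 → ξ₁ = 2.09 ξ₂.
Substitute: (1·2.09 + 2) ξ₂ = 122.5 → ξ₂ = 29.96 mol/min, ξ₁ = 62.62 mol/min.
Outlet amounts (n = n₀ + Σ ν·ξ):
  E: 444 − 1(62.62) − 2(29.96) = 321.5
  A: 0 + 1(62.62) = 62.62
  C: 0 + 1(29.96) = 29.96
  D: 0 + 2(29.96) = 59.92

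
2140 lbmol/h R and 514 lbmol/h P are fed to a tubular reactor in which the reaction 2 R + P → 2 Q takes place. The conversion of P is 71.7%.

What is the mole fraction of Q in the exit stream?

P reacted = 0.717 × 514 = 368.5 lbmol/h; ν_P = −1, so ξ = 368.5/1 = 368.5 lbmol/h.
Outlet amounts (n = n₀ + ν ξ):
  R: 2140 − 2(368.5) = 1403
  P: 514 − 1(368.5) = 145.5
  Q: 0 + 2(368.5) = 737.1
Total out = 2285 lbmol/h; y_Q = 737.1 / 2285 = 0.3225.

0.323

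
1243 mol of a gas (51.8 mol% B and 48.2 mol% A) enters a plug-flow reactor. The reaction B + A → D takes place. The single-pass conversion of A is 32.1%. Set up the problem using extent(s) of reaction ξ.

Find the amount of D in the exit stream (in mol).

A reacted = 0.321 × 599.1 = 192.3 mol; ν_A = −1, so ξ = 192.3/1 = 192.3 mol.
Outlet amounts (n = n₀ + ν ξ):
  B: 643.9 − 1(192.3) = 451.6
  A: 599.1 − 1(192.3) = 406.8
  D: 0 + 1(192.3) = 192.3

192 mol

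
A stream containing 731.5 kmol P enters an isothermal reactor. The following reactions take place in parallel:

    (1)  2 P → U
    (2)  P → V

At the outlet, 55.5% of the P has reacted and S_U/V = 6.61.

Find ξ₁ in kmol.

ξ₁ = 189 kmol

Conversion of P: P consumed = 0.555 × 731.5 = 406 kmol = 2ξ₁ + 1ξ₂.
Selectivity: 1ξ₁ / (1ξ₂) = 6.61 → ξ₁ = 6.61 ξ₂.
Substitute: (2·6.61 + 1) ξ₂ = 406 → ξ₂ = 28.55 kmol, ξ₁ = 188.7 kmol.
Outlet amounts (n = n₀ + Σ ν·ξ):
  P: 731.5 − 2(188.7) − 1(28.55) = 325.5
  U: 0 + 1(188.7) = 188.7
  V: 0 + 1(28.55) = 28.55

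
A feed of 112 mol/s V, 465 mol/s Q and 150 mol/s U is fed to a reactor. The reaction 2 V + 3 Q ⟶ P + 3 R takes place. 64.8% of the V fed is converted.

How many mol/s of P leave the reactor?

V reacted = 0.648 × 112 = 72.58 mol/s; ν_V = −2, so ξ = 72.58/2 = 36.29 mol/s.
Outlet amounts (n = n₀ + ν ξ):
  V: 112 − 2(36.29) = 39.42
  Q: 465 − 3(36.29) = 356.1
  P: 0 + 1(36.29) = 36.29
  R: 0 + 3(36.29) = 108.9
  U: 150 (inert)

36.3 mol/s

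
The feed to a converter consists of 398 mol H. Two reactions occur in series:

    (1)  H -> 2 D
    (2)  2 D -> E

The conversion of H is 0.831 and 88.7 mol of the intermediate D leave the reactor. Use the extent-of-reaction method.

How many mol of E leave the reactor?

286 mol

Conversion of H: H consumed = 1ξ₁ = 0.831 × 398 → ξ₁ = 330.7 mol.
D balance: n_D = 0 + 2ξ₁ − 2ξ₂ = 88.7 → ξ₂ = (2·330.7 − 88.7)/2 = 286.4 mol.
Outlet amounts (n = n₀ + Σ ν·ξ):
  H: 398 − 1(330.7) = 67.26
  D: 0 + 2(330.7) − 2(286.4) = 88.7
  E: 0 + 1(286.4) = 286.4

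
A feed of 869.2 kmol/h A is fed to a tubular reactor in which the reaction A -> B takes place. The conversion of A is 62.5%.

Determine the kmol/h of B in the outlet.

A reacted = 0.625 × 869.2 = 543.2 kmol/h; ν_A = −1, so ξ = 543.2/1 = 543.2 kmol/h.
Outlet amounts (n = n₀ + ν ξ):
  A: 869.2 − 1(543.2) = 326
  B: 0 + 1(543.2) = 543.2

543 kmol/h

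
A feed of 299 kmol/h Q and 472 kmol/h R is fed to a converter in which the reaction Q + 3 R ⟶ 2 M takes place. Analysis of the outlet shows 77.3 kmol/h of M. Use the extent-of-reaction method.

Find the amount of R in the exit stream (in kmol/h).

356 kmol/h

For M: n = n₀ + 2ξ → 77.3 = 0 + 2ξ, giving ξ = 38.65 kmol/h.
Outlet amounts (n = n₀ + ν ξ):
  Q: 299 − 1(38.65) = 260.4
  R: 472 − 3(38.65) = 356.1
  M: 0 + 2(38.65) = 77.3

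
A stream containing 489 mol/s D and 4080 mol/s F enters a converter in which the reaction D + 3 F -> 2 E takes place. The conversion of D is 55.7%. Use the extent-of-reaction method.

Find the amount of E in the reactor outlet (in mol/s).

545 mol/s

D reacted = 0.557 × 489 = 272.4 mol/s; ν_D = −1, so ξ = 272.4/1 = 272.4 mol/s.
Outlet amounts (n = n₀ + ν ξ):
  D: 489 − 1(272.4) = 216.6
  F: 4080 − 3(272.4) = 3263
  E: 0 + 2(272.4) = 544.7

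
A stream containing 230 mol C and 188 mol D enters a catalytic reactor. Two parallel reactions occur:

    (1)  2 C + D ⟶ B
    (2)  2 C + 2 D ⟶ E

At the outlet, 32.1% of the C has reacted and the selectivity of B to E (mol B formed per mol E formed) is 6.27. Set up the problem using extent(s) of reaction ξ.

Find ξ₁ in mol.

ξ₁ = 31.8 mol

Conversion of C: C consumed = 0.321 × 230 = 73.83 mol = 2ξ₁ + 2ξ₂.
Selectivity: 1ξ₁ / (1ξ₂) = 6.27 → ξ₁ = 6.27 ξ₂.
Substitute: (2·6.27 + 2) ξ₂ = 73.83 → ξ₂ = 5.078 mol, ξ₁ = 31.84 mol.
Outlet amounts (n = n₀ + Σ ν·ξ):
  C: 230 − 2(31.84) − 2(5.078) = 156.2
  D: 188 − 1(31.84) − 2(5.078) = 146
  B: 0 + 1(31.84) = 31.84
  E: 0 + 1(5.078) = 5.078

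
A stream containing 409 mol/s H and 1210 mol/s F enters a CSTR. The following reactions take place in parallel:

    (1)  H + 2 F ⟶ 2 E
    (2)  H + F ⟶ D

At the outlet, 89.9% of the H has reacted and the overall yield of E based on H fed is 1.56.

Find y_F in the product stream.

Yield of E: 2ξ₁ / 409 = 1.56 → ξ₁ = 319 mol/s.
Conversion of H: 1ξ₁ + 1ξ₂ = 0.899 × 409 = 367.7 → ξ₂ = 48.67 mol/s.
Outlet amounts (n = n₀ + Σ ν·ξ):
  H: 409 − 1(319) − 1(48.67) = 41.31
  F: 1210 − 2(319) − 1(48.67) = 523.3
  E: 0 + 2(319) = 638
  D: 0 + 1(48.67) = 48.67
Total out = 1251 mol/s; y_F = 523.3 / 1251 = 0.4182.

0.418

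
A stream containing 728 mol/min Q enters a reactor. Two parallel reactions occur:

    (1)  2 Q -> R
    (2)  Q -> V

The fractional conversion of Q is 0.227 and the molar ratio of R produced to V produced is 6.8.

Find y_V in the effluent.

Conversion of Q: Q consumed = 0.227 × 728 = 165.3 mol/min = 2ξ₁ + 1ξ₂.
Selectivity: 1ξ₁ / (1ξ₂) = 6.8 → ξ₁ = 6.8 ξ₂.
Substitute: (2·6.8 + 1) ξ₂ = 165.3 → ξ₂ = 11.32 mol/min, ξ₁ = 76.97 mol/min.
Outlet amounts (n = n₀ + Σ ν·ξ):
  Q: 728 − 2(76.97) − 1(11.32) = 562.7
  R: 0 + 1(76.97) = 76.97
  V: 0 + 1(11.32) = 11.32
Total out = 651 mol/min; y_V = 11.32 / 651 = 0.01739.

0.0174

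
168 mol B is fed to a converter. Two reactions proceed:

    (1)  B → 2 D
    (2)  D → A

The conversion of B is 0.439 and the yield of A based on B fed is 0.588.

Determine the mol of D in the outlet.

Conversion of B: B consumed = 1ξ₁ = 0.439 × 168 → ξ₁ = 73.75 mol.
Yield of A: 1ξ₂ / 168 = 0.588 → ξ₂ = 98.78 mol.
Outlet amounts (n = n₀ + Σ ν·ξ):
  B: 168 − 1(73.75) = 94.25
  D: 0 + 2(73.75) − 1(98.78) = 48.72
  A: 0 + 1(98.78) = 98.78

48.7 mol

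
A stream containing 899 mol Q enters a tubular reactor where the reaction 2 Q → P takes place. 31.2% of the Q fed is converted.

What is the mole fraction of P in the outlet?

0.185

Q reacted = 0.312 × 899 = 280.5 mol; ν_Q = −2, so ξ = 280.5/2 = 140.2 mol.
Outlet amounts (n = n₀ + ν ξ):
  Q: 899 − 2(140.2) = 618.5
  P: 0 + 1(140.2) = 140.2
Total out = 758.8 mol; y_P = 140.2 / 758.8 = 0.1848.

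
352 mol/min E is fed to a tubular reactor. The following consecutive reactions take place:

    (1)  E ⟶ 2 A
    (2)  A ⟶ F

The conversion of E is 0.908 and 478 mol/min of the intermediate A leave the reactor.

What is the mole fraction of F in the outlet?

0.24

Conversion of E: E consumed = 1ξ₁ = 0.908 × 352 → ξ₁ = 319.6 mol/min.
A balance: n_A = 0 + 2ξ₁ − 1ξ₂ = 478 → ξ₂ = (2·319.6 − 478)/1 = 161.2 mol/min.
Outlet amounts (n = n₀ + Σ ν·ξ):
  E: 352 − 1(319.6) = 32.38
  A: 0 + 2(319.6) − 1(161.2) = 478
  F: 0 + 1(161.2) = 161.2
Total out = 671.6 mol/min; y_F = 161.2 / 671.6 = 0.2401.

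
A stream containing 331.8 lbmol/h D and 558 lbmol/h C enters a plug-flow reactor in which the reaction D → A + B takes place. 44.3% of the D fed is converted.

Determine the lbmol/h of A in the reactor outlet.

147 lbmol/h

D reacted = 0.443 × 331.8 = 147 lbmol/h; ν_D = −1, so ξ = 147/1 = 147 lbmol/h.
Outlet amounts (n = n₀ + ν ξ):
  D: 331.8 − 1(147) = 184.8
  A: 0 + 1(147) = 147
  B: 0 + 1(147) = 147
  C: 558 (inert)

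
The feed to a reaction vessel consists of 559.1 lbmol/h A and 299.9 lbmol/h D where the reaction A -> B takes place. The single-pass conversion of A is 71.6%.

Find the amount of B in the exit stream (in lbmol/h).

400 lbmol/h

A reacted = 0.716 × 559.1 = 400.3 lbmol/h; ν_A = −1, so ξ = 400.3/1 = 400.3 lbmol/h.
Outlet amounts (n = n₀ + ν ξ):
  A: 559.1 − 1(400.3) = 158.8
  B: 0 + 1(400.3) = 400.3
  D: 299.9 (inert)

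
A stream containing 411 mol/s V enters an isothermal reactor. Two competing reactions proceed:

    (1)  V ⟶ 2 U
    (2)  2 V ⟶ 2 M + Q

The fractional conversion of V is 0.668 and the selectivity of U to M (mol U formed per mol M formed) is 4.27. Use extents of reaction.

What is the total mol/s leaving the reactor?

Conversion of V: V consumed = 0.668 × 411 = 274.5 mol/s = 1ξ₁ + 2ξ₂.
Selectivity: 2ξ₁ / (2ξ₂) = 4.27 → ξ₁ = 4.27 ξ₂.
Substitute: (1·4.27 + 2) ξ₂ = 274.5 → ξ₂ = 43.79 mol/s, ξ₁ = 187 mol/s.
Outlet amounts (n = n₀ + Σ ν·ξ):
  V: 411 − 1(187) − 2(43.79) = 136.5
  U: 0 + 2(187) = 373.9
  M: 0 + 2(43.79) = 87.58
  Q: 0 + 1(43.79) = 43.79
Total out = 136.5 + 373.9 + 87.58 + 43.79 = 641.8 mol/s.

642 mol/s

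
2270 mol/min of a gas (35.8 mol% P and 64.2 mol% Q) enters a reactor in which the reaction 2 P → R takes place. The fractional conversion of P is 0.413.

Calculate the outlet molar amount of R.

P reacted = 0.413 × 812.7 = 335.6 mol/min; ν_P = −2, so ξ = 335.6/2 = 167.8 mol/min.
Outlet amounts (n = n₀ + ν ξ):
  P: 812.7 − 2(167.8) = 477
  R: 0 + 1(167.8) = 167.8
  Q: 1457 (inert)

168 mol/min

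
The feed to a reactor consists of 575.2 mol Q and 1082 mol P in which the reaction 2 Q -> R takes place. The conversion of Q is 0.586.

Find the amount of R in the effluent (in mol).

169 mol

Q reacted = 0.586 × 575.2 = 337.1 mol; ν_Q = −2, so ξ = 337.1/2 = 168.5 mol.
Outlet amounts (n = n₀ + ν ξ):
  Q: 575.2 − 2(168.5) = 238.1
  R: 0 + 1(168.5) = 168.5
  P: 1082 (inert)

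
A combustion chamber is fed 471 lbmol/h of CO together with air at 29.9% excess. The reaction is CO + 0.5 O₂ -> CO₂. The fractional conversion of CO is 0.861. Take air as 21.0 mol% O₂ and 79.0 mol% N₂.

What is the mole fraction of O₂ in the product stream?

0.0598

Stoichiometric O₂ = 0.5 × 471 = 235.5 lbmol/h; O₂ fed = 235.5 × 1.299 = 305.9 lbmol/h.
N₂ fed = 305.9 × 79/21 = 1151 lbmol/h.
Fuel reacted = 0.861 × 471 → ξ = 405.5 lbmol/h.
Outlet (n = n₀ + ν ξ):
  CO: 471 − 1(405.5) = 65.47
  O₂: 305.9 − 0.5(405.5) = 103.1
  N₂: 1151 (inert)
  CO₂: 0 + 1(405.5) = 405.5
Total out = 1725 lbmol/h; y_O₂ = 103.1 / 1725 = 0.0598.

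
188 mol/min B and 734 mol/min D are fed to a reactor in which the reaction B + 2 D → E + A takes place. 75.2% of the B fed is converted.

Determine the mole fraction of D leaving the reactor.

B reacted = 0.752 × 188 = 141.4 mol/min; ν_B = −1, so ξ = 141.4/1 = 141.4 mol/min.
Outlet amounts (n = n₀ + ν ξ):
  B: 188 − 1(141.4) = 46.62
  D: 734 − 2(141.4) = 451.2
  E: 0 + 1(141.4) = 141.4
  A: 0 + 1(141.4) = 141.4
Total out = 780.6 mol/min; y_D = 451.2 / 780.6 = 0.5781.

0.578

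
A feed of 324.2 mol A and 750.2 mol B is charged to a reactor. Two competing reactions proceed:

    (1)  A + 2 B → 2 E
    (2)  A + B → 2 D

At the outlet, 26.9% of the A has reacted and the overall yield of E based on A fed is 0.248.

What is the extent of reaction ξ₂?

Yield of E: 2ξ₁ / 324.2 = 0.248 → ξ₁ = 40.2 mol.
Conversion of A: 1ξ₁ + 1ξ₂ = 0.269 × 324.2 = 87.21 → ξ₂ = 47.01 mol.
Outlet amounts (n = n₀ + Σ ν·ξ):
  A: 324.2 − 1(40.2) − 1(47.01) = 237
  B: 750.2 − 2(40.2) − 1(47.01) = 622.8
  E: 0 + 2(40.2) = 80.4
  D: 0 + 2(47.01) = 94.02

ξ₂ = 47 mol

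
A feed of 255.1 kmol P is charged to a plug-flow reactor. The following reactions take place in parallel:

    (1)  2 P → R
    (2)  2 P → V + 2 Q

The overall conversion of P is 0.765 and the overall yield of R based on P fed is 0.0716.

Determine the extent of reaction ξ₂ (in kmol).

Yield of R: 1ξ₁ / 255.1 = 0.0716 → ξ₁ = 18.27 kmol.
Conversion of P: 2ξ₁ + 2ξ₂ = 0.765 × 255.1 = 195.2 → ξ₂ = 79.31 kmol.
Outlet amounts (n = n₀ + Σ ν·ξ):
  P: 255.1 − 2(18.27) − 2(79.31) = 59.95
  R: 0 + 1(18.27) = 18.27
  V: 0 + 1(79.31) = 79.31
  Q: 0 + 2(79.31) = 158.6

ξ₂ = 79.3 kmol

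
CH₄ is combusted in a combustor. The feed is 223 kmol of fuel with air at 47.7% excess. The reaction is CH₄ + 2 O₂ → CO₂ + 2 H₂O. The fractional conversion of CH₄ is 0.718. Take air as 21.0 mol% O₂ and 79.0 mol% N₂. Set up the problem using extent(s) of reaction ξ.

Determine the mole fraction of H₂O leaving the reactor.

Stoichiometric O₂ = 2 × 223 = 446 kmol; O₂ fed = 446 × 1.477 = 658.7 kmol.
N₂ fed = 658.7 × 79/21 = 2478 kmol.
Fuel reacted = 0.718 × 223 → ξ = 160.1 kmol.
Outlet (n = n₀ + ν ξ):
  CH₄: 223 − 1(160.1) = 62.89
  O₂: 658.7 − 2(160.1) = 338.5
  N₂: 2478 (inert)
  CO₂: 0 + 1(160.1) = 160.1
  H₂O: 0 + 2(160.1) = 320.2
Total out = 3360 kmol; y_H₂O = 320.2 / 3360 = 0.09531.

0.0953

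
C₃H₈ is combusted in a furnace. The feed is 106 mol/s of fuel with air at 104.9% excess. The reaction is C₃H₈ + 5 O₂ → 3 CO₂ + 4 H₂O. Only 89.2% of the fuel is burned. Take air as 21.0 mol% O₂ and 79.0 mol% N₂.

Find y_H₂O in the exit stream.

Stoichiometric O₂ = 5 × 106 = 530 mol/s; O₂ fed = 530 × 2.049 = 1086 mol/s.
N₂ fed = 1086 × 79/21 = 4085 mol/s.
Fuel reacted = 0.892 × 106 → ξ = 94.55 mol/s.
Outlet (n = n₀ + ν ξ):
  C₃H₈: 106 − 1(94.55) = 11.45
  O₂: 1086 − 5(94.55) = 613.2
  N₂: 4085 (inert)
  CO₂: 0 + 3(94.55) = 283.7
  H₂O: 0 + 4(94.55) = 378.2
Total out = 5372 mol/s; y_H₂O = 378.2 / 5372 = 0.07041.

0.0704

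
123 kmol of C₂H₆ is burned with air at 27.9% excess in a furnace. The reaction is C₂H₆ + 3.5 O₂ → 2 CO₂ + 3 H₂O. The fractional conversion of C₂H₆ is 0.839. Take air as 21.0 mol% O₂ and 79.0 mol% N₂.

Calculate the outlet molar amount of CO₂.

206 kmol

Stoichiometric O₂ = 3.5 × 123 = 430.5 kmol; O₂ fed = 430.5 × 1.279 = 550.6 kmol.
N₂ fed = 550.6 × 79/21 = 2071 kmol.
Fuel reacted = 0.839 × 123 → ξ = 103.2 kmol.
Outlet (n = n₀ + ν ξ):
  C₂H₆: 123 − 1(103.2) = 19.8
  O₂: 550.6 − 3.5(103.2) = 189.4
  N₂: 2071 (inert)
  CO₂: 0 + 2(103.2) = 206.4
  H₂O: 0 + 3(103.2) = 309.6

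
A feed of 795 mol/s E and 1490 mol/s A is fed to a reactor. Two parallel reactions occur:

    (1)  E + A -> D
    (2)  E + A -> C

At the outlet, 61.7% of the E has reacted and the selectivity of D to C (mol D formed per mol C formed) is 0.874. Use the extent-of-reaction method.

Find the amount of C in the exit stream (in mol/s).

262 mol/s

Conversion of E: E consumed = 0.617 × 795 = 490.5 mol/s = 1ξ₁ + 1ξ₂.
Selectivity: 1ξ₁ / (1ξ₂) = 0.874 → ξ₁ = 0.874 ξ₂.
Substitute: (1·0.874 + 1) ξ₂ = 490.5 → ξ₂ = 261.7 mol/s, ξ₁ = 228.8 mol/s.
Outlet amounts (n = n₀ + Σ ν·ξ):
  E: 795 − 1(228.8) − 1(261.7) = 304.5
  A: 1490 − 1(228.8) − 1(261.7) = 999.5
  D: 0 + 1(228.8) = 228.8
  C: 0 + 1(261.7) = 261.7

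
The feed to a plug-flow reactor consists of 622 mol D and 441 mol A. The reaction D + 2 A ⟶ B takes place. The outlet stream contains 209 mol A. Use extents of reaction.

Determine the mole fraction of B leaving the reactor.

For A: n = n₀ − 2ξ → 209 = 441 − 2ξ, giving ξ = 116 mol.
Outlet amounts (n = n₀ + ν ξ):
  D: 622 − 1(116) = 506
  A: 441 − 2(116) = 209
  B: 0 + 1(116) = 116
Total out = 831 mol; y_B = 116 / 831 = 0.1396.

0.14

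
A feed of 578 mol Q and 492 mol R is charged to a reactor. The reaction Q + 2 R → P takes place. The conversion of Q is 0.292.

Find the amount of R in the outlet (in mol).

Q reacted = 0.292 × 578 = 168.8 mol; ν_Q = −1, so ξ = 168.8/1 = 168.8 mol.
Outlet amounts (n = n₀ + ν ξ):
  Q: 578 − 1(168.8) = 409.2
  R: 492 − 2(168.8) = 154.4
  P: 0 + 1(168.8) = 168.8

154 mol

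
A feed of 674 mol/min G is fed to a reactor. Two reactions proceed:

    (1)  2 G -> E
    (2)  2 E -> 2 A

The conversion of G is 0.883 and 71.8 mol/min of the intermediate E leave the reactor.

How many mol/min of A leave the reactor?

Conversion of G: G consumed = 2ξ₁ = 0.883 × 674 → ξ₁ = 297.6 mol/min.
E balance: n_E = 0 + 1ξ₁ − 2ξ₂ = 71.8 → ξ₂ = (1·297.6 − 71.8)/2 = 112.9 mol/min.
Outlet amounts (n = n₀ + Σ ν·ξ):
  G: 674 − 2(297.6) = 78.86
  E: 0 + 1(297.6) − 2(112.9) = 71.8
  A: 0 + 2(112.9) = 225.8

226 mol/min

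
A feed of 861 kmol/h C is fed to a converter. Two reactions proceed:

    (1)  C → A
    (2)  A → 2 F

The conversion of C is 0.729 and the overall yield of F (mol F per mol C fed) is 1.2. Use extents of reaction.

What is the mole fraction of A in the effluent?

Conversion of C: C consumed = 1ξ₁ = 0.729 × 861 → ξ₁ = 627.7 kmol/h.
Yield of F: 2ξ₂ / 861 = 1.2 → ξ₂ = 516.6 kmol/h.
Outlet amounts (n = n₀ + Σ ν·ξ):
  C: 861 − 1(627.7) = 233.3
  A: 0 + 1(627.7) − 1(516.6) = 111.1
  F: 0 + 2(516.6) = 1033
Total out = 1378 kmol/h; y_A = 111.1 / 1378 = 0.08062.

0.0806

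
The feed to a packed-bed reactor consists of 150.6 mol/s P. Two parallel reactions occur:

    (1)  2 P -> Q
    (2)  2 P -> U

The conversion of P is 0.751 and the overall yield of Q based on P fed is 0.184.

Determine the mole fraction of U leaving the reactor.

0.307

Yield of Q: 1ξ₁ / 150.6 = 0.184 → ξ₁ = 27.71 mol/s.
Conversion of P: 2ξ₁ + 2ξ₂ = 0.751 × 150.6 = 113.1 → ξ₂ = 28.84 mol/s.
Outlet amounts (n = n₀ + Σ ν·ξ):
  P: 150.6 − 2(27.71) − 2(28.84) = 37.5
  Q: 0 + 1(27.71) = 27.71
  U: 0 + 1(28.84) = 28.84
Total out = 94.05 mol/s; y_U = 28.84 / 94.05 = 0.3066.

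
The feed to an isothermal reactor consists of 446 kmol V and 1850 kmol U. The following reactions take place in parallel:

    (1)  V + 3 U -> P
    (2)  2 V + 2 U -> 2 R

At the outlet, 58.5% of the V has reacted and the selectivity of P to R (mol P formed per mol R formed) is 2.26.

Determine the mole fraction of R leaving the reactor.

Conversion of V: V consumed = 0.585 × 446 = 260.9 kmol = 1ξ₁ + 2ξ₂.
Selectivity: 1ξ₁ / (2ξ₂) = 2.26 → ξ₁ = 4.52 ξ₂.
Substitute: (1·4.52 + 2) ξ₂ = 260.9 → ξ₂ = 40.02 kmol, ξ₁ = 180.9 kmol.
Outlet amounts (n = n₀ + Σ ν·ξ):
  V: 446 − 1(180.9) − 2(40.02) = 185.1
  U: 1850 − 3(180.9) − 2(40.02) = 1227
  P: 0 + 1(180.9) = 180.9
  R: 0 + 2(40.02) = 80.03
Total out = 1673 kmol; y_R = 80.03 / 1673 = 0.04783.

0.0478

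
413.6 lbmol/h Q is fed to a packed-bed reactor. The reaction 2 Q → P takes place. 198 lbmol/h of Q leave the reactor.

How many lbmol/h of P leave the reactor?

108 lbmol/h

For Q: n = n₀ − 2ξ → 198 = 413.6 − 2ξ, giving ξ = 107.8 lbmol/h.
Outlet amounts (n = n₀ + ν ξ):
  Q: 413.6 − 2(107.8) = 198
  P: 0 + 1(107.8) = 107.8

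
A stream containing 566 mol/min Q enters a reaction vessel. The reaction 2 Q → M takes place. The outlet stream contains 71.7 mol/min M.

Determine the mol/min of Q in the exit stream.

For M: n = n₀ + 1ξ → 71.7 = 0 + 1ξ, giving ξ = 71.7 mol/min.
Outlet amounts (n = n₀ + ν ξ):
  Q: 566 − 2(71.7) = 422.6
  M: 0 + 1(71.7) = 71.7

423 mol/min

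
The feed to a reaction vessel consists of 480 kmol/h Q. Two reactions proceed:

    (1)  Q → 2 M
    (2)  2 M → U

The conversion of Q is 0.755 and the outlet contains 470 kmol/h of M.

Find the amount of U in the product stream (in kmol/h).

Conversion of Q: Q consumed = 1ξ₁ = 0.755 × 480 → ξ₁ = 362.4 kmol/h.
M balance: n_M = 0 + 2ξ₁ − 2ξ₂ = 470 → ξ₂ = (2·362.4 − 470)/2 = 127.4 kmol/h.
Outlet amounts (n = n₀ + Σ ν·ξ):
  Q: 480 − 1(362.4) = 117.6
  M: 0 + 2(362.4) − 2(127.4) = 470
  U: 0 + 1(127.4) = 127.4

127 kmol/h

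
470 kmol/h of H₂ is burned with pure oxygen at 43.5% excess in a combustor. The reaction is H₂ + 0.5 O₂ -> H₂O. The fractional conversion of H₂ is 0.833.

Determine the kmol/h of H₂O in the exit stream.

392 kmol/h

Stoichiometric O₂ = 0.5 × 470 = 235 kmol/h; O₂ fed = 235 × 1.435 = 337.2 kmol/h.
Fuel reacted = 0.833 × 470 → ξ = 391.5 kmol/h.
Outlet (n = n₀ + ν ξ):
  H₂: 470 − 1(391.5) = 78.49
  O₂: 337.2 − 0.5(391.5) = 141.5
  H₂O: 0 + 1(391.5) = 391.5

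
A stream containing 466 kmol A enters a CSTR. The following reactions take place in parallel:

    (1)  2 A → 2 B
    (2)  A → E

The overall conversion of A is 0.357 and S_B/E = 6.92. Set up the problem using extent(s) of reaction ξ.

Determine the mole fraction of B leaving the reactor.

Conversion of A: A consumed = 0.357 × 466 = 166.4 kmol = 2ξ₁ + 1ξ₂.
Selectivity: 2ξ₁ / (1ξ₂) = 6.92 → ξ₁ = 3.46 ξ₂.
Substitute: (2·3.46 + 1) ξ₂ = 166.4 → ξ₂ = 21.01 kmol, ξ₁ = 72.68 kmol.
Outlet amounts (n = n₀ + Σ ν·ξ):
  A: 466 − 2(72.68) − 1(21.01) = 299.6
  B: 0 + 2(72.68) = 145.4
  E: 0 + 1(21.01) = 21.01
Total out = 466 kmol; y_B = 145.4 / 466 = 0.3119.

0.312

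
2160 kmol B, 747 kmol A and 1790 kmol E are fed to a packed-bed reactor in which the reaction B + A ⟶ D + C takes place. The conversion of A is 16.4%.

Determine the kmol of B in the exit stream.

A reacted = 0.164 × 747 = 122.5 kmol; ν_A = −1, so ξ = 122.5/1 = 122.5 kmol.
Outlet amounts (n = n₀ + ν ξ):
  B: 2160 − 1(122.5) = 2037
  A: 747 − 1(122.5) = 624.5
  D: 0 + 1(122.5) = 122.5
  C: 0 + 1(122.5) = 122.5
  E: 1790 (inert)

2040 kmol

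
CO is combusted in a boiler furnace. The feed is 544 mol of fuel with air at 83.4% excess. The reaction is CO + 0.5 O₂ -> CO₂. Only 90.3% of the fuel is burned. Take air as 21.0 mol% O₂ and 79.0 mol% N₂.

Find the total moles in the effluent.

Stoichiometric O₂ = 0.5 × 544 = 272 mol; O₂ fed = 272 × 1.834 = 498.8 mol.
N₂ fed = 498.8 × 79/21 = 1877 mol.
Fuel reacted = 0.903 × 544 → ξ = 491.2 mol.
Outlet (n = n₀ + ν ξ):
  CO: 544 − 1(491.2) = 52.77
  O₂: 498.8 − 0.5(491.2) = 253.2
  N₂: 1877 (inert)
  CO₂: 0 + 1(491.2) = 491.2
Total out = 52.77 + 253.2 + 1877 + 491.2 = 2674 mol.

2670 mol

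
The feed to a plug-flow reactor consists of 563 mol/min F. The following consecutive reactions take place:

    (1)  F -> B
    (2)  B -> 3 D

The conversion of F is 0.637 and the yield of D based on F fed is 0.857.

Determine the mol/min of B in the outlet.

198 mol/min

Conversion of F: F consumed = 1ξ₁ = 0.637 × 563 → ξ₁ = 358.6 mol/min.
Yield of D: 3ξ₂ / 563 = 0.857 → ξ₂ = 160.8 mol/min.
Outlet amounts (n = n₀ + Σ ν·ξ):
  F: 563 − 1(358.6) = 204.4
  B: 0 + 1(358.6) − 1(160.8) = 197.8
  D: 0 + 3(160.8) = 482.5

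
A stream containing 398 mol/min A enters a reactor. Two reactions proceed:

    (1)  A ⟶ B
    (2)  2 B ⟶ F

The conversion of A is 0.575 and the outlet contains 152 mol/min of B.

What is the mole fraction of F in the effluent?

Conversion of A: A consumed = 1ξ₁ = 0.575 × 398 → ξ₁ = 228.8 mol/min.
B balance: n_B = 0 + 1ξ₁ − 2ξ₂ = 152 → ξ₂ = (1·228.8 − 152)/2 = 38.42 mol/min.
Outlet amounts (n = n₀ + Σ ν·ξ):
  A: 398 − 1(228.8) = 169.2
  B: 0 + 1(228.8) − 2(38.42) = 152
  F: 0 + 1(38.42) = 38.42
Total out = 359.6 mol/min; y_F = 38.42 / 359.6 = 0.1069.

0.107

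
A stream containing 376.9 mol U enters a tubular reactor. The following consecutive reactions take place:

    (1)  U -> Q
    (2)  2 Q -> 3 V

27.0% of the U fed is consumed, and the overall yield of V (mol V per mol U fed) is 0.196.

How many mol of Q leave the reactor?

52.5 mol

Conversion of U: U consumed = 1ξ₁ = 0.27 × 376.9 → ξ₁ = 101.8 mol.
Yield of V: 3ξ₂ / 376.9 = 0.196 → ξ₂ = 24.62 mol.
Outlet amounts (n = n₀ + Σ ν·ξ):
  U: 376.9 − 1(101.8) = 275.1
  Q: 0 + 1(101.8) − 2(24.62) = 52.51
  V: 0 + 3(24.62) = 73.87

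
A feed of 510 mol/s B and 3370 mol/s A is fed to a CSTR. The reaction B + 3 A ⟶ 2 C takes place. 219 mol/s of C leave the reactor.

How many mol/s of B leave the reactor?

For C: n = n₀ + 2ξ → 219 = 0 + 2ξ, giving ξ = 109.5 mol/s.
Outlet amounts (n = n₀ + ν ξ):
  B: 510 − 1(109.5) = 400.5
  A: 3370 − 3(109.5) = 3042
  C: 0 + 2(109.5) = 219

400 mol/s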